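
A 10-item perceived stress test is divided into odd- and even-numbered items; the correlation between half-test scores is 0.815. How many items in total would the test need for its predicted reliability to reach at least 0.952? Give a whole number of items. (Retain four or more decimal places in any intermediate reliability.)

Corrected full-test reliability: r_full = 2 × 0.815 / (1 + 0.815) ≈ 0.8981
n = r_tgt(1 − r_full) / [r_full(1 − r_tgt)] = 0.952 × 0.1019 / (0.8981 × 0.048) ≈ 2.2503
Items = 2.2503 × 10 ≈ 22.50 → 23

23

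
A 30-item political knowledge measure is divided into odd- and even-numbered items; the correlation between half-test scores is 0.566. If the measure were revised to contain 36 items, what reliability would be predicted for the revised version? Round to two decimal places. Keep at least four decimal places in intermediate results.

0.76

First correct the split-half correlation to full-test reliability: r_full = 2 × 0.566 / (1 + 0.566) ≈ 0.7229
Then adjust to 36 items: n = 36/30 = 1.2000
r_new = n·r_full / (1 + (n − 1)·r_full) = 0.8675 / 1.1446 ≈ 0.7579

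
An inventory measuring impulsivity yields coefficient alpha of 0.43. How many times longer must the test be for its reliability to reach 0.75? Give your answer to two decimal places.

3.98

n = [0.75 × 0.57] / [0.43 × 0.25]
n = 0.4275 / 0.1075 ≈ 3.9767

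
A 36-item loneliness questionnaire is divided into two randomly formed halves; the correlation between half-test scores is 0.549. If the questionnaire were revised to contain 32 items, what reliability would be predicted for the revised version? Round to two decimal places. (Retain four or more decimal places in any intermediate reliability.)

0.68

First correct the split-half correlation to full-test reliability: r_full = 2 × 0.549 / (1 + 0.549) ≈ 0.7088
Length factor from 36 to 32 items: n = 32/36 = 0.8889
r_new = n·r_full / (1 + (n − 1)·r_full) = 0.6301 / 0.9213 ≈ 0.6839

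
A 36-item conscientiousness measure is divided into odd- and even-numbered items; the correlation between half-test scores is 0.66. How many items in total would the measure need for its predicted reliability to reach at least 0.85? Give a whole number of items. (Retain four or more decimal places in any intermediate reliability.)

Corrected full-test reliability: r_full = 2 × 0.66 / (1 + 0.66) ≈ 0.7952
Solve Spearman-Brown for n: n = 0.85(1 − 0.7952) / [0.7952(1 − 0.85)] = 1.4594
Items = 1.4594 × 36 ≈ 52.54 → 53

53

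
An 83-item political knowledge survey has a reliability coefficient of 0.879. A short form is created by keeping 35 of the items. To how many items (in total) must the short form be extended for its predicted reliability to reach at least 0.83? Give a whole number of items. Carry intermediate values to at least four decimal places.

56

First, r for the 35-item form: n = 35/83 = 0.4217, so r_35 = 0.4217·0.879/(1 + (0.4217 − 1)·0.879) = 0.7539
Length factor from the short form to reach 0.83: n' = 0.83(1 − 0.7539) / [0.7539(1 − 0.83)] ≈ 1.5938
Total items = 1.5938 × 35 = 55.78, rounded up to 56.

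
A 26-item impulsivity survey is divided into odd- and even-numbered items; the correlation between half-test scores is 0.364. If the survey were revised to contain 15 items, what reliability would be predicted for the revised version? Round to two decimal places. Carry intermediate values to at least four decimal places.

First correct the split-half correlation to full-test reliability: r_full = 2 × 0.364 / (1 + 0.364) ≈ 0.5337
Length factor from 26 to 15 items: n = 15/26 = 0.5769
r_new = n·r_full / (1 + (n − 1)·r_full) = 0.3079 / 0.7742 ≈ 0.3977

0.40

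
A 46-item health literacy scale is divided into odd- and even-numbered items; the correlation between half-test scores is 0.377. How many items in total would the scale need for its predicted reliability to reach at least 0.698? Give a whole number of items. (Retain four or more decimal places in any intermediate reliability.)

Corrected full-test reliability: r_full = 2 × 0.377 / (1 + 0.377) ≈ 0.5476
Solve Spearman-Brown for n: n = 0.698(1 − 0.5476) / [0.5476(1 − 0.698)] = 1.9094
Items = 1.9094 × 46 ≈ 87.83 → 88

88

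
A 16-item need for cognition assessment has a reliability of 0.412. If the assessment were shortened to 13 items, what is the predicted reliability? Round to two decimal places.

0.36

The new length is 13/16 = 0.8125 times the old.
By Spearman-Brown, r_new = n r / (1 + (n − 1) r).
r_new = 0.8125·0.412 / [1 + (0.8125 − 1)·0.412]
r_new = 0.3347 / 0.9227 ≈ 0.3627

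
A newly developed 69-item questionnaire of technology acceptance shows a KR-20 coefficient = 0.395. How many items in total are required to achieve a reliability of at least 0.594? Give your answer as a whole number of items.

n = 0.594(1 − 0.395) / [0.395(1 − 0.594)]
n = 0.359370 / 0.160370 ≈ 2.2409
Items needed = n × 69 = 2.2409 × 69 ≈ 154.62 → round up to 155

155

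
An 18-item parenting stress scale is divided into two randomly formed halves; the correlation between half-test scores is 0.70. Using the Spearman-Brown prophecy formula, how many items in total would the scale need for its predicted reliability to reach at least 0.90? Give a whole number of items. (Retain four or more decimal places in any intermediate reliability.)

35

r_full = 2(0.70)/(1 + 0.70) = 0.8235
n = r_tgt(1 − r_full) / [r_full(1 − r_tgt)] = 0.90 × 0.1765 / (0.8235 × 0.10) ≈ 1.9290
Required items = 1.9290 × 18 = 34.72, so 35 items.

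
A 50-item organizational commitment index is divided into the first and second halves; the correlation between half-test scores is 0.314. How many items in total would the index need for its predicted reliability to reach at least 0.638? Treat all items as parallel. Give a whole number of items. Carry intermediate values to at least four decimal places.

97

Corrected full-test reliability: r_full = 2 × 0.314 / (1 + 0.314) ≈ 0.4779
Solve Spearman-Brown for n: n = 0.638(1 − 0.4779) / [0.4779(1 − 0.638)] = 1.9254
Required items = 1.9254 × 50 = 96.27, so 97 items.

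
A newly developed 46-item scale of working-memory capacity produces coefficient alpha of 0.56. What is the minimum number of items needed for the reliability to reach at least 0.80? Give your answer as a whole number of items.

Invert Spearman-Brown to solve for n:
n = r*(1 − r) / [ r (1 − r*) ]
n = [0.80 × 0.44] / [0.56 × 0.20]
n = 0.3520 / 0.1120 ≈ 3.1429
Items needed = n × 46 = 3.1429 × 46 ≈ 144.57 → round up to 145

145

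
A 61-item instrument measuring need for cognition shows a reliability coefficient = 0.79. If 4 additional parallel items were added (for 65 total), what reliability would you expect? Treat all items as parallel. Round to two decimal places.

0.80

The new length is 65/61 = 1.0656 times the old.
Spearman-Brown: r_new = n·r / (1 + (n − 1)·r)
r_new = (1.0656 × 0.79) / (1 + (1.0656 − 1) × 0.79)
     = 0.8418 / 1.0518 = 0.8003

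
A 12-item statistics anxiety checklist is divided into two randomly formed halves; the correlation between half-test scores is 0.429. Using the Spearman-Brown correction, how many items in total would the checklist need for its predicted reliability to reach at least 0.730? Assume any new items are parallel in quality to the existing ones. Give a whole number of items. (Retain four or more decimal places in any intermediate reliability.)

22

r_full = 2(0.429)/(1 + 0.429) = 0.6004
Solve Spearman-Brown for n: n = 0.730(1 − 0.6004) / [0.6004(1 − 0.730)] = 1.7995
Items = 1.7995 × 12 ≈ 21.59 → 22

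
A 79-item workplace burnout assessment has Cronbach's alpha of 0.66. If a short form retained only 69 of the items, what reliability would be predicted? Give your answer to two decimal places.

Length ratio n = 69/79 = 0.8734
By Spearman-Brown, r_new = n r / (1 + (n − 1) r).
r_new = 0.8734·0.66 / [1 + (0.8734 − 1)·0.66]
r_new = 0.5764 / 0.9164 ≈ 0.6290

0.63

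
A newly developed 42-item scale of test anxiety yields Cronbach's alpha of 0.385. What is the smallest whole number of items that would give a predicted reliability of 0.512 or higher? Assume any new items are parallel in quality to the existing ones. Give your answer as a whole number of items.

71

n = [0.512 × 0.615] / [0.385 × 0.488]
n = 0.314880 / 0.187880 ≈ 1.6760
1.6760 × 42 = 70.39 → 71 items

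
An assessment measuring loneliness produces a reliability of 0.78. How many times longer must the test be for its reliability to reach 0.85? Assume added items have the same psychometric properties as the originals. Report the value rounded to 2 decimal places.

n = 0.85(1 − 0.78) / [0.78(1 − 0.85)]
  = 0.1870 / 0.1170 = 1.5983

1.60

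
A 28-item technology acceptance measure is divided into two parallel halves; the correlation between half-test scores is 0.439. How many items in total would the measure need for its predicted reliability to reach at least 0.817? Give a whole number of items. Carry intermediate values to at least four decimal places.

r_full = 2(0.439)/(1 + 0.439) = 0.6101
n = r_tgt(1 − r_full) / [r_full(1 − r_tgt)] = 0.817 × 0.3899 / (0.6101 × 0.183) ≈ 2.8531
Items = 2.8531 × 28 ≈ 79.89 → 80

80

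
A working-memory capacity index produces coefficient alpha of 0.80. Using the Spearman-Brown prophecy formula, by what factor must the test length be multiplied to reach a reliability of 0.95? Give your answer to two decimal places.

Rearranging the Spearman-Brown formula for n,
n = r_target (1 − r_old) / [ r_old (1 − r_target) ]
n = [0.95 × 0.20] / [0.80 × 0.05]
  = 0.1900 / 0.0400 = 4.7500

4.75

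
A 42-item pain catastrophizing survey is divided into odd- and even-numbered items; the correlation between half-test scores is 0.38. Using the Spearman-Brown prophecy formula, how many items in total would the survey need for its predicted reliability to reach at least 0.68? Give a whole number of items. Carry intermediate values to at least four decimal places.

Corrected full-test reliability: r_full = 2 × 0.38 / (1 + 0.38) ≈ 0.5507
Solve Spearman-Brown for n: n = 0.68(1 − 0.5507) / [0.5507(1 − 0.68)] = 1.7337
Required items = 1.7337 × 42 = 72.82, so 73 items.

73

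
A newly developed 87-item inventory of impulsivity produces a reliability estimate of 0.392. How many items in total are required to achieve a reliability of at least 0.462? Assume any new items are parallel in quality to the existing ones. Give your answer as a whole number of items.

116

n = [0.462 × 0.608] / [0.392 × 0.538]
  = 0.280896 / 0.210896 = 1.3319
So the test needs 1.3319 × 87 ≈ 115.88 items; rounding up, 116.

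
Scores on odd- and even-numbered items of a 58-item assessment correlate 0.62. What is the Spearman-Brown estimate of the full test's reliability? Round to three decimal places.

0.765

Apply the Spearman-Brown correction with n = 2:
r_full = 2r_hh / (1 + r_hh) = 2 × 0.62 / (1 + 0.62)
r_full = 1.2400 / 1.6200 ≈ 0.7654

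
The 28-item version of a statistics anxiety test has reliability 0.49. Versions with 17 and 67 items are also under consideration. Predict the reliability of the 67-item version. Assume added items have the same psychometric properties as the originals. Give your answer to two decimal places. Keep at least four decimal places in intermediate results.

0.70

The 17-item form is not needed; work directly from the 28-item form with n = 67/28 = 2.3929.
r_{67} = n·r / (1 + (n − 1)·r) = 1.1725 / 1.6825 ≈ 0.6969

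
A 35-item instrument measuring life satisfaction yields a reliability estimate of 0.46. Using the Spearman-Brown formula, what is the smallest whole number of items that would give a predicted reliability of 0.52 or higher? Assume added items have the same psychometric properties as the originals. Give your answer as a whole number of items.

Spearman-Brown solved for the length factor n:
n = r*(1 − r) / [ r (1 − r*) ]
n = 0.52(1 − 0.46) / [0.46(1 − 0.52)]
  = 0.2808 / 0.2208 = 1.2717
1.2717 × 35 = 44.51 → 45 items

45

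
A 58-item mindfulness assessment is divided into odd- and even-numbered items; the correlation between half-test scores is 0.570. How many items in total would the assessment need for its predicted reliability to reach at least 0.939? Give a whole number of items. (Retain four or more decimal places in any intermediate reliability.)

337

r_full = 2(0.570)/(1 + 0.570) = 0.7261
Solve Spearman-Brown for n: n = 0.939(1 − 0.7261) / [0.7261(1 − 0.939)] = 5.8067
Items = 5.8067 × 58 ≈ 336.79 → 337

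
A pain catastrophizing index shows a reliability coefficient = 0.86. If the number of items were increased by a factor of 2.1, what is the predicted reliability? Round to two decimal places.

0.93

r_new = 2.1·0.86 / [1 + (2.1 − 1)·0.86]
r_new = 1.8060 / 1.9460 ≈ 0.9281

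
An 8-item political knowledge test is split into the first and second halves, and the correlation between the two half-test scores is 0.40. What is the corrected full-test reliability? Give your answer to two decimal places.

r_full = 2r_hh / (1 + r_hh) = 2 × 0.40 / (1 + 0.40)
       = 0.8000 / 1.4000 = 0.5714

0.57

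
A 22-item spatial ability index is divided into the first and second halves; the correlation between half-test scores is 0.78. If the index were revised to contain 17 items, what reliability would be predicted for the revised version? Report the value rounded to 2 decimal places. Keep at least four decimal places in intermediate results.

Spearman-Brown correction (n = 2): r_full = 2·0.78/(1 + 0.78) = 0.8764
Then adjust to 17 items: n = 17/22 = 0.7727
r_new = n·r_full / (1 + (n − 1)·r_full) = 0.6772 / 0.8008 ≈ 0.8457

0.85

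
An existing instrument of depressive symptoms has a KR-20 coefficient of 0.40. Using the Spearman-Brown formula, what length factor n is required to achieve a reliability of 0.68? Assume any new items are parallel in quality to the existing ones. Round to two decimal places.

3.19

n = 0.68 × (1 − 0.40) / [ 0.40 × (1 − 0.68) ]
n = 0.4080 / 0.1280 ≈ 3.1875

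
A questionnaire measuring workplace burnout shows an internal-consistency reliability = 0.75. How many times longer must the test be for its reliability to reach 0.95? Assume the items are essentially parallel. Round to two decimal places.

6.33

Invert Spearman-Brown to solve for n:
n = r_target (1 − r_old) / [ r_old (1 − r_target) ]
n = 0.95 × (1 − 0.75) / [ 0.75 × (1 − 0.95) ]
n = 0.2375 / 0.0375 ≈ 6.3333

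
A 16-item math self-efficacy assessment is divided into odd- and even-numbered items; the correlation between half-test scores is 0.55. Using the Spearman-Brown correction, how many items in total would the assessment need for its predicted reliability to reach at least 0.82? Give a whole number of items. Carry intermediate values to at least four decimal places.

Corrected full-test reliability: r_full = 2 × 0.55 / (1 + 0.55) ≈ 0.7097
n = r_tgt(1 − r_full) / [r_full(1 − r_tgt)] = 0.82 × 0.2903 / (0.7097 × 0.18) ≈ 1.8634
Items = 1.8634 × 16 ≈ 29.81 → 30

30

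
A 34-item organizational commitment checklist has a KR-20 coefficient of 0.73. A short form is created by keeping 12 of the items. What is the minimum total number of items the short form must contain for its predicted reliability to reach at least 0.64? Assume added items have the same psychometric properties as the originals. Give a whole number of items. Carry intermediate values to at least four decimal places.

23

Short-form reliability: n = 12/34 = 0.3529; r_12 = n·r/(1+(n−1)r) ≈ 0.4883
Length factor from the short form to reach 0.64: n' = 0.64(1 − 0.4883) / [0.4883(1 − 0.64)] ≈ 1.8630
Items = 1.8630 × 12 ≈ 22.36 → 23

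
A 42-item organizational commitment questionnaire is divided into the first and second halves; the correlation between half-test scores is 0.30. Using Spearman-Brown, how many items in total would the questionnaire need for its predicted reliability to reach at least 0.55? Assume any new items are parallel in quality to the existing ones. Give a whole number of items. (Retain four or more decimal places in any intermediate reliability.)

60

r_full = 2(0.30)/(1 + 0.30) = 0.4615
Solve Spearman-Brown for n: n = 0.55(1 − 0.4615) / [0.4615(1 − 0.55)] = 1.4261
Items = 1.4261 × 42 ≈ 59.90 → 60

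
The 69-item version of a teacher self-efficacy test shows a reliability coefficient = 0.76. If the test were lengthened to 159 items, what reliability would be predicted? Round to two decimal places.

0.88

n = 159/69 = 2.3043
r_new = (2.3043 × 0.76) / (1 + (2.3043 − 1) × 0.76)
r_new = 1.7513 / 1.9913 ≈ 0.8795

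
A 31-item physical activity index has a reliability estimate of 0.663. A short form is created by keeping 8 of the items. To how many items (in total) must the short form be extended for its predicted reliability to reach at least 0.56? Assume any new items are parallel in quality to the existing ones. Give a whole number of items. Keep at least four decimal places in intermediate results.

Short-form reliability: n = 8/31 = 0.2581; r_8 = n·r/(1+(n−1)r) ≈ 0.3368
Then solve for n' with r_old = 0.3368, r_target = 0.56: n' = 0.56(1 − 0.3368)/[0.3368(1 − 0.56)] = 2.5062
Total items = 2.5062 × 8 = 20.05, rounded up to 21.

21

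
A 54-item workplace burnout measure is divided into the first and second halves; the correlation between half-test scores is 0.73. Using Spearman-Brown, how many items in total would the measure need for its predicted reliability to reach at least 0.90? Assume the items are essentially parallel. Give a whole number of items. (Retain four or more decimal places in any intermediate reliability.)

90

r_full = 2(0.73)/(1 + 0.73) = 0.8439
Solve Spearman-Brown for n: n = 0.90(1 − 0.8439) / [0.8439(1 − 0.90)] = 1.6648
Required items = 1.6648 × 54 = 89.90, so 90 items.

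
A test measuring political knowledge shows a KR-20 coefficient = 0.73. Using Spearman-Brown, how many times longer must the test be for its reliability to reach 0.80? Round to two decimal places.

Rearranging the Spearman-Brown formula for n,
n = r_target (1 − r_old) / [ r_old (1 − r_target) ]
n = 0.80 × (1 − 0.73) / [ 0.73 × (1 − 0.80) ]
n = 0.2160 / 0.1460 ≈ 1.4795

1.48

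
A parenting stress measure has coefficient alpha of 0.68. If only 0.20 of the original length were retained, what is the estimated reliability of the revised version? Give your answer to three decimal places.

r_new = 0.2·0.68 / [1 + (0.2 − 1)·0.68]
r_new = 0.1360 / 0.4560 ≈ 0.2982

0.298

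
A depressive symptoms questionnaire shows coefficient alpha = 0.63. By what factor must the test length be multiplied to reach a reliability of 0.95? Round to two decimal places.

11.16

Spearman-Brown solved for the length factor n:
n = r*(1 − r) / [ r (1 − r*) ]
n = [0.95 × 0.37] / [0.63 × 0.05]
  = 0.3515 / 0.0315 = 11.1587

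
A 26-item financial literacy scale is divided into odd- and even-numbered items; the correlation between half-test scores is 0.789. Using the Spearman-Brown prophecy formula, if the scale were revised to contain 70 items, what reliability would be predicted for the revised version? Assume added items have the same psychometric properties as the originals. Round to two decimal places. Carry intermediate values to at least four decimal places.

0.95

Full-test reliability from the split-half r: r_full = 2(0.789)/(1 + 0.789) = 0.8821
Then adjust to 70 items: n = 70/26 = 2.6923
r_new = n·r_full / (1 + (n − 1)·r_full) = 2.3749 / 2.4928 ≈ 0.9527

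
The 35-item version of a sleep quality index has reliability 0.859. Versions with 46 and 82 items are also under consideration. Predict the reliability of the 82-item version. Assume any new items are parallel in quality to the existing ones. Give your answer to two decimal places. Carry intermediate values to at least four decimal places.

Only the ratio of lengths matters: n = 82/35 = 2.3429
r_{82} = n·r / (1 + (n − 1)·r) = 2.0126 / 2.1536 ≈ 0.9345

0.93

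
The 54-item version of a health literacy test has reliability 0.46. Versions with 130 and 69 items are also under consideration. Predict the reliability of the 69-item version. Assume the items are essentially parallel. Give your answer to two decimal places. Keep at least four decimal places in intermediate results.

Only the ratio of lengths matters: n = 69/54 = 1.2778
r_{69} = n·r / (1 + (n − 1)·r) = 0.5878 / 1.1278 ≈ 0.5212

0.52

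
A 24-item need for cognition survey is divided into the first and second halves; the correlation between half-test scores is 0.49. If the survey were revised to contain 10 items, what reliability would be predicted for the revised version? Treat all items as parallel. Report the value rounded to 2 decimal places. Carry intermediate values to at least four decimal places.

0.44

Full-test reliability from the split-half r: r_full = 2(0.49)/(1 + 0.49) = 0.6577
Then adjust to 10 items: n = 10/24 = 0.4167
r_new = n·r_full / (1 + (n − 1)·r_full) = 0.2741 / 0.6164 ≈ 0.4447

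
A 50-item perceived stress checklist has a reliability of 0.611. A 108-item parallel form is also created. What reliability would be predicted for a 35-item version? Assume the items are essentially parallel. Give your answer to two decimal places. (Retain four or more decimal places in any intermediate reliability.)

Only the ratio of lengths matters: n = 35/50 = 0.7000
r_{35} = n·r / (1 + (n − 1)·r) = 0.4277 / 0.8167 ≈ 0.5237

0.52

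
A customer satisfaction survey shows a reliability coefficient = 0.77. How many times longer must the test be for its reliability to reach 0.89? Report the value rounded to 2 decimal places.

2.42

Spearman-Brown solved for the length factor n:
n = r*(1 − r) / [ r (1 − r*) ]
n = 0.89 × (1 − 0.77) / [ 0.77 × (1 − 0.89) ]
  = 0.2047 / 0.0847 = 2.4168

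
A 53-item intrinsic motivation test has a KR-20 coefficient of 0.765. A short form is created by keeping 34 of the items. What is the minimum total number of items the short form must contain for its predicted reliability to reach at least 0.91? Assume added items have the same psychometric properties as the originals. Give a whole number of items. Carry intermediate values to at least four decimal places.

165

Short-form reliability: n = 34/53 = 0.6415; r_34 = n·r/(1+(n−1)r) ≈ 0.6762
Length factor from the short form to reach 0.91: n' = 0.91(1 − 0.6762) / [0.6762(1 − 0.91)] ≈ 4.8417
Total items = 4.8417 × 34 = 164.62, rounded up to 165.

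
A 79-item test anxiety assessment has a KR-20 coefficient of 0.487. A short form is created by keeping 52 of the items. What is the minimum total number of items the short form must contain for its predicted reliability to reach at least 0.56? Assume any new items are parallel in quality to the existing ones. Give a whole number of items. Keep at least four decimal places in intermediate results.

106

First, r for the 52-item form: n = 52/79 = 0.6582, so r_52 = 0.6582·0.487/(1 + (0.6582 − 1)·0.487) = 0.3846
Length factor from the short form to reach 0.56: n' = 0.56(1 − 0.3846) / [0.3846(1 − 0.56)] ≈ 2.0365
Items = 2.0365 × 52 ≈ 105.90 → 106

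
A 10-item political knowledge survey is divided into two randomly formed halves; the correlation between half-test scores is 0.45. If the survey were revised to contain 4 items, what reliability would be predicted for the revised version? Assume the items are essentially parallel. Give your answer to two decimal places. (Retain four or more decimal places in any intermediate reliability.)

0.40

Spearman-Brown correction (n = 2): r_full = 2·0.45/(1 + 0.45) = 0.6207
Length factor from 10 to 4 items: n = 4/10 = 0.4000
r_new = n·r_full / (1 + (n − 1)·r_full) = 0.2483 / 0.6276 ≈ 0.3956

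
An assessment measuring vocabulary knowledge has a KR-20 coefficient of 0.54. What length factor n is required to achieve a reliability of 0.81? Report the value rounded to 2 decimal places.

n = [0.81 × 0.46] / [0.54 × 0.19]
n = 0.3726 / 0.1026 ≈ 3.6316

3.63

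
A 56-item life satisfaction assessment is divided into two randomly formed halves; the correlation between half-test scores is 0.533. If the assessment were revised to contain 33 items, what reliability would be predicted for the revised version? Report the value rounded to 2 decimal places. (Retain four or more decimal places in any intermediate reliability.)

Full-test reliability from the split-half r: r_full = 2(0.533)/(1 + 0.533) = 0.6954
Length factor from 56 to 33 items: n = 33/56 = 0.5893
r_new = n·r_full / (1 + (n − 1)·r_full) = 0.4098 / 0.7144 ≈ 0.5736

0.57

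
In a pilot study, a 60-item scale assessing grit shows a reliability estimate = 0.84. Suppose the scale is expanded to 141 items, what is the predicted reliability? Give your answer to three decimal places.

0.925

Length ratio n = 141/60 = 2.35
r_new = (2.35 × 0.84) / (1 + (2.35 − 1) × 0.84)
r_new = 1.9740 / 2.1340 ≈ 0.9250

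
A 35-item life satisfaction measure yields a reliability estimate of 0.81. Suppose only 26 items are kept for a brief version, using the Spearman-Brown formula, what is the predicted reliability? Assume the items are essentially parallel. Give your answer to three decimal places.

The new length is 26/35 = 0.7429 times the old.
r_new = 0.7429·0.81 / [1 + (0.7429 − 1)·0.81]
     = 0.6017 / 0.7917 = 0.7600

0.760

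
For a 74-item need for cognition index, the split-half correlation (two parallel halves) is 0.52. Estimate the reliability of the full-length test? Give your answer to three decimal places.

0.684

Apply the Spearman-Brown correction with n = 2:
r_full = 2r_hh / (1 + r_hh) = 2 × 0.52 / (1 + 0.52)
r_full = 1.0400 / 1.5200 ≈ 0.6842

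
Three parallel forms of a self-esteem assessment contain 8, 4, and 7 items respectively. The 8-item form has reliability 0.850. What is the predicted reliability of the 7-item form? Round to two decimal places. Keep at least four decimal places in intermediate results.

The 4-item form is not needed; work directly from the 8-item form with n = 7/8 = 0.8750.
r_{7} = n·r / (1 + (n − 1)·r) = 0.7438 / 0.8938 ≈ 0.8322

0.83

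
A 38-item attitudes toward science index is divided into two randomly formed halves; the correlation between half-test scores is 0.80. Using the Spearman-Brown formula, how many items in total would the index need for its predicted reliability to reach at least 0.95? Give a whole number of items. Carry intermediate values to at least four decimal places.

91

r_full = 2(0.80)/(1 + 0.80) = 0.8889
n = r_tgt(1 − r_full) / [r_full(1 − r_tgt)] = 0.95 × 0.1111 / (0.8889 × 0.05) ≈ 2.3747
Items = 2.3747 × 38 ≈ 90.24 → 91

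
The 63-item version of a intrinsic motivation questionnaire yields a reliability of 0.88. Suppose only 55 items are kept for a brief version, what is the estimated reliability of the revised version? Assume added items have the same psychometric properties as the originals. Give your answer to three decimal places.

0.865

Length ratio n = 55/63 = 0.873
r_new = (0.873 × 0.88) / (1 + (0.873 − 1) × 0.88)
r_new = 0.7682 / 0.8882 ≈ 0.8649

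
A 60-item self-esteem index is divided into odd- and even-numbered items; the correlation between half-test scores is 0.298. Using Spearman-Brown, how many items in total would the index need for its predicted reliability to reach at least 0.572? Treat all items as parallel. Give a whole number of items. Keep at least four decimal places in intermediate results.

95

r_full = 2(0.298)/(1 + 0.298) = 0.4592
n = r_tgt(1 − r_full) / [r_full(1 − r_tgt)] = 0.572 × 0.5408 / (0.4592 × 0.428) ≈ 1.5739
Required items = 1.5739 × 60 = 94.43, so 95 items.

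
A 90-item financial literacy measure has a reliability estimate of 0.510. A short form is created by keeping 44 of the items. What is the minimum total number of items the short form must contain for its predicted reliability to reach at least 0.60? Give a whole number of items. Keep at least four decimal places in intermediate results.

First, r for the 44-item form: n = 44/90 = 0.4889, so r_44 = 0.4889·0.510/(1 + (0.4889 − 1)·0.510) = 0.3372
Then solve for n' with r_old = 0.3372, r_target = 0.60: n' = 0.60(1 − 0.3372)/[0.3372(1 − 0.60)] = 2.9484
Items = 2.9484 × 44 ≈ 129.73 → 130

130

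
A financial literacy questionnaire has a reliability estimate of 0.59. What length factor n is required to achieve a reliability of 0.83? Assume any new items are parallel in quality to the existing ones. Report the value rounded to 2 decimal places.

Spearman-Brown solved for the length factor n:
n = r*(1 − r) / [ r (1 − r*) ]
n = 0.83(1 − 0.59) / [0.59(1 − 0.83)]
  = 0.3403 / 0.1003 = 3.3928

3.39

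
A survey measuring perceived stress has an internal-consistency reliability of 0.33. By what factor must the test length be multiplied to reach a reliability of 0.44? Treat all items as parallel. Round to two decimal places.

Rearranging the Spearman-Brown formula for n,
n = r*(1 − r) / [ r (1 − r*) ]
n = 0.44(1 − 0.33) / [0.33(1 − 0.44)]
  = 0.2948 / 0.1848 = 1.5952

1.60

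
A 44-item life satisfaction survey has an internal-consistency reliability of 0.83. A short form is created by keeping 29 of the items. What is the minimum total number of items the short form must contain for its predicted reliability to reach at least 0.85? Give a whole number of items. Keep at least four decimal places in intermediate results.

First, r for the 29-item form: n = 29/44 = 0.6591, so r_29 = 0.6591·0.83/(1 + (0.6591 − 1)·0.83) = 0.7629
Then solve for n' with r_old = 0.7629, r_target = 0.85: n' = 0.85(1 − 0.7629)/[0.7629(1 − 0.85)] = 1.7611
Items = 1.7611 × 29 ≈ 51.07 → 52

52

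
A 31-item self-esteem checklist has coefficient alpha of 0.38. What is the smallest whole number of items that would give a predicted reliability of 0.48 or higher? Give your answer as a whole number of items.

n = [0.48 × 0.62] / [0.38 × 0.52]
  = 0.2976 / 0.1976 = 1.5061
1.5061 × 31 = 46.69 → 47 items

47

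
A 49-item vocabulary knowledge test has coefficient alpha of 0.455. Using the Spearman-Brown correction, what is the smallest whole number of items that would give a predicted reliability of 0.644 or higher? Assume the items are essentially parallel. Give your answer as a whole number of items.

107

Spearman-Brown solved for the length factor n:
n = r_target (1 − r_old) / [ r_old (1 − r_target) ]
n = [0.644 × 0.545] / [0.455 × 0.356]
n = 0.350980 / 0.161980 ≈ 2.1668
2.1668 × 49 = 106.17 → 107 items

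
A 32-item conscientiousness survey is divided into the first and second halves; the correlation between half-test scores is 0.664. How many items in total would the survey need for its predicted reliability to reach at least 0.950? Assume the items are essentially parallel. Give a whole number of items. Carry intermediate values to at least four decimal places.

154

Corrected full-test reliability: r_full = 2 × 0.664 / (1 + 0.664) ≈ 0.7981
n = r_tgt(1 − r_full) / [r_full(1 − r_tgt)] = 0.950 × 0.2019 / (0.7981 × 0.050) ≈ 4.8065
Items = 4.8065 × 32 ≈ 153.81 → 154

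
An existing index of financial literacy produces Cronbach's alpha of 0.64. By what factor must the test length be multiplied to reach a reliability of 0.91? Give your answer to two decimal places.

5.69

n = [0.91 × 0.36] / [0.64 × 0.09]
  = 0.3276 / 0.0576 = 5.6875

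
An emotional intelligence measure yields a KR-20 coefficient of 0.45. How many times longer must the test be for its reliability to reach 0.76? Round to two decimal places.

Rearranging the Spearman-Brown formula for n,
n = r_target (1 − r_old) / [ r_old (1 − r_target) ]
n = 0.76(1 − 0.45) / [0.45(1 − 0.76)]
  = 0.4180 / 0.1080 = 3.8704

3.87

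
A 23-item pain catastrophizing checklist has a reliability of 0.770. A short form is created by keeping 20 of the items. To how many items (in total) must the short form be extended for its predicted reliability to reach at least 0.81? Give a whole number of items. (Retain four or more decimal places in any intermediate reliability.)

First, r for the 20-item form: n = 20/23 = 0.8696, so r_20 = 0.8696·0.770/(1 + (0.8696 − 1)·0.770) = 0.7443
Then solve for n' with r_old = 0.7443, r_target = 0.81: n' = 0.81(1 − 0.7443)/[0.7443(1 − 0.81)] = 1.4646
Total items = 1.4646 × 20 = 29.29, rounded up to 30.

30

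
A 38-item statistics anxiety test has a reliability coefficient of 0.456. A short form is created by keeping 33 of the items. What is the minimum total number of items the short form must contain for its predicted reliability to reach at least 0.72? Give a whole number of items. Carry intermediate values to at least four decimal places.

117

First, r for the 33-item form: n = 33/38 = 0.8684, so r_33 = 0.8684·0.456/(1 + (0.8684 − 1)·0.456) = 0.4213
Then solve for n' with r_old = 0.4213, r_target = 0.72: n' = 0.72(1 − 0.4213)/[0.4213(1 − 0.72)] = 3.5321
Total items = 3.5321 × 33 = 116.56, rounded up to 117.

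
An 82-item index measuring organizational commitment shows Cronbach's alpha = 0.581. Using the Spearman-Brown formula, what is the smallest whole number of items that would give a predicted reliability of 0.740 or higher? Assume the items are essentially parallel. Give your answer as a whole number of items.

n = [0.740 × 0.419] / [0.581 × 0.260]
  = 0.310060 / 0.151060 = 2.0526
So the test needs 2.0526 × 82 ≈ 168.31 items; rounding up, 169.

169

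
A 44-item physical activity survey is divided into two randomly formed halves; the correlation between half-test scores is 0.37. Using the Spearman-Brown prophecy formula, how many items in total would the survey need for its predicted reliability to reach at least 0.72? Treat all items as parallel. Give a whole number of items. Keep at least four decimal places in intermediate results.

97

r_full = 2(0.37)/(1 + 0.37) = 0.5401
n = r_tgt(1 − r_full) / [r_full(1 − r_tgt)] = 0.72 × 0.4599 / (0.5401 × 0.28) ≈ 2.1896
Required items = 2.1896 × 44 = 96.34, so 97 items.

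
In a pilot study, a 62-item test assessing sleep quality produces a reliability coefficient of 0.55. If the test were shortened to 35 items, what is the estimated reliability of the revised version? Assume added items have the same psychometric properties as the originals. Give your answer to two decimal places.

The new length is 35/62 = 0.5645 times the old.
r_new = (0.5645 × 0.55) / (1 + (0.5645 − 1) × 0.55)
     = 0.3105 / 0.7605 = 0.4083

0.41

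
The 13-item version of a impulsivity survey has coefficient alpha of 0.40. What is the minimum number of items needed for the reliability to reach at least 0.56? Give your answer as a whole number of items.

Spearman-Brown solved for the length factor n:
n = r_target (1 − r_old) / [ r_old (1 − r_target) ]
n = 0.56 × (1 − 0.40) / [ 0.40 × (1 − 0.56) ]
n = 0.3360 / 0.1760 ≈ 1.9091
Items needed = n × 13 = 1.9091 × 13 ≈ 24.82 → round up to 25

25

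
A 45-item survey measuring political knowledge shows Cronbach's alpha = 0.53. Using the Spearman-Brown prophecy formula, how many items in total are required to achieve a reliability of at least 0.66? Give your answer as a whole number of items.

n = 0.66 × (1 − 0.53) / [ 0.53 × (1 − 0.66) ]
  = 0.3102 / 0.1802 = 1.7214
Items needed = n × 45 = 1.7214 × 45 ≈ 77.46 → round up to 78

78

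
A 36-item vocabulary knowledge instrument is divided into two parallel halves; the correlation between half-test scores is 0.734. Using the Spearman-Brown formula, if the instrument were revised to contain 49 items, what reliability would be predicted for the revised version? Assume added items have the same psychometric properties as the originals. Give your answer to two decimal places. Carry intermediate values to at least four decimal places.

Full-test reliability from the split-half r: r_full = 2(0.734)/(1 + 0.734) = 0.8466
Length factor from 36 to 49 items: n = 49/36 = 1.3611
r_new = n·r_full / (1 + (n − 1)·r_full) = 1.1523 / 1.3057 ≈ 0.8825

0.88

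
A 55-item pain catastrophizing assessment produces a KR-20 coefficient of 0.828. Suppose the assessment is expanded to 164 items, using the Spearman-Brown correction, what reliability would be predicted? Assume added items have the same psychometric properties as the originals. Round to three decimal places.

The new length is 164/55 = 2.9818 times the old.
r_new = (2.9818 × 0.828) / (1 + (2.9818 − 1) × 0.828)
     = 2.4689 / 2.6409 = 0.9349

0.935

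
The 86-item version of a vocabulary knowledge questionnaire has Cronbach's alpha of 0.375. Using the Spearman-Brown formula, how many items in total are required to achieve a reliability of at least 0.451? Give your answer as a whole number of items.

118

Rearranging the Spearman-Brown formula for n,
n = r_target (1 − r_old) / [ r_old (1 − r_target) ]
n = 0.451(1 − 0.375) / [0.375(1 − 0.451)]
  = 0.281875 / 0.205875 = 1.3692
So the test needs 1.3692 × 86 ≈ 117.75 items; rounding up, 118.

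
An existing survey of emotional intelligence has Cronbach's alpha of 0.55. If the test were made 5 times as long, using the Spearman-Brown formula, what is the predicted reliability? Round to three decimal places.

Spearman-Brown: r_new = n·r / (1 + (n − 1)·r)
r_new = (5 × 0.55) / (1 + (5 − 1) × 0.55)
     = 2.7500 / 3.2000 = 0.8594

0.859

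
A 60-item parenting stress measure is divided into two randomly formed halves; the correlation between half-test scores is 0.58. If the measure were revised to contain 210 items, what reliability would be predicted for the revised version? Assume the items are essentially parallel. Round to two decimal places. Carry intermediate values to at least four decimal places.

Full-test reliability from the split-half r: r_full = 2(0.58)/(1 + 0.58) = 0.7342
Length factor from 60 to 210 items: n = 210/60 = 3.5000
r_new = n·r_full / (1 + (n − 1)·r_full) = 2.5697 / 2.8355 ≈ 0.9063

0.91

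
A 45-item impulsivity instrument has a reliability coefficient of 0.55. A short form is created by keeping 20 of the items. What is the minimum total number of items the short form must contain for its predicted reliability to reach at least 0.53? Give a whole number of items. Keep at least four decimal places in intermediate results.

Short-form reliability: n = 20/45 = 0.4444; r_20 = n·r/(1+(n−1)r) ≈ 0.3520
Then solve for n' with r_old = 0.3520, r_target = 0.53: n' = 0.53(1 − 0.3520)/[0.3520(1 − 0.53)] = 2.0759
Total items = 2.0759 × 20 = 41.52, rounded up to 42.

42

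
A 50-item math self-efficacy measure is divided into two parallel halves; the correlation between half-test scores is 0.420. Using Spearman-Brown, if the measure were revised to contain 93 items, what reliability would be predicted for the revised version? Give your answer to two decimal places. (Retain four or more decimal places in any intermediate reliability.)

0.73

Spearman-Brown correction (n = 2): r_full = 2·0.420/(1 + 0.420) = 0.5915
Then adjust to 93 items: n = 93/50 = 1.8600
r_new = n·r_full / (1 + (n − 1)·r_full) = 1.1002 / 1.5087 ≈ 0.7292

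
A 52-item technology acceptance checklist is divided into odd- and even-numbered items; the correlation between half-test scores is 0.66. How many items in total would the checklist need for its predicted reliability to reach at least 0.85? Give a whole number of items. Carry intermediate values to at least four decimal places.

Corrected full-test reliability: r_full = 2 × 0.66 / (1 + 0.66) ≈ 0.7952
Solve Spearman-Brown for n: n = 0.85(1 − 0.7952) / [0.7952(1 − 0.85)] = 1.4594
Items = 1.4594 × 52 ≈ 75.89 → 76

76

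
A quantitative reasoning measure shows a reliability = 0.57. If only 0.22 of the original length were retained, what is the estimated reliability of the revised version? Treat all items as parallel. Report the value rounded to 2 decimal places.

0.23

r_new = (0.22 × 0.57) / (1 + (0.22 − 1) × 0.57)
     = 0.1254 / 0.5554 = 0.2258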